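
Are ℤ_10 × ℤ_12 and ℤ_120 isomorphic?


Comparing ℤ_10 × ℤ_12 and ℤ_120:
gcd(10,12) = 2 ≠ 1. Max element order in ℤ_10×ℤ_12 is lcm(10,12) = 60 < 120, so it has no element of order 120

No, ℤ_10 × ℤ_12 ≇ ℤ_120


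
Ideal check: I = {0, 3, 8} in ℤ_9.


Check ideal conditions for I = {0, 3, 8} in ℤ_9:
(1) I is an additive subgroup? No
(2) For r ∈ ℤ_9 and a ∈ I: r·a ∈ I? No  [counterexample: r=2, a=3, r·a mod 9 = 6 ∉ I]

No, I is not an ideal of ℤ_9


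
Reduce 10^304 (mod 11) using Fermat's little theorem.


Fermat's little theorem: if p is prime and gcd(a,p)=1, then a^(p-1) ≡ 1 (mod p)
p = 11 is prime, gcd(10,11) = 1
Reduce exponent: 304 mod 10 = 4
So 10^304 ≡ 10^4 (mod 11)
10^4 mod 11 = 1

10^304 ≡ 1 (mod 11)


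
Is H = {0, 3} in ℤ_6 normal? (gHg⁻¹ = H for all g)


H = {0, 3} in ℤ_6
ℤ_6 is abelian; every subgroup of an abelian group is normal

Yes, normal subgroup


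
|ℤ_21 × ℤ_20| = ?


|A × B| = |A| · |B|
|ℤ_21 × ℤ_20| = 21 × 20 = 420

|ℤ_21 × ℤ_20| = 420


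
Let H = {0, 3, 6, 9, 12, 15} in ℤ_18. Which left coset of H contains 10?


10 + H = {10 + h (mod 18) : h ∈ H}
10+0=10, 10+3=13, 10+6=16, 10+9=1, 10+12=4, 10+15=7
10 + H = {1, 4, 7, 10, 13, 16} = 1 + H

10 + H = {1, 4, 7, 10, 13, 16}


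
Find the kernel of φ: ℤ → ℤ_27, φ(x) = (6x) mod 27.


Kernel = preimage of identity
ker(φ) = {x ∈ ℤ : 6x ≡ 0 (mod 27)}. gcd(6,27) = 3, so 6x ≡ 0 (mod 27) ⟺ x ≡ 0 (mod 27/3 = 9). Hence ker(φ) = 9ℤ

ker(φ) = 9ℤ


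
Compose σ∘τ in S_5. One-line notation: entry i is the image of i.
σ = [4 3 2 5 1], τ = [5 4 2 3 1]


σ∘τ: apply τ first, then σ
1 →τ 5 →σ 1
2 →τ 4 →σ 5
3 →τ 2 →σ 3
4 →τ 3 →σ 2
5 →τ 1 →σ 4

σ∘τ = [1 5 3 2 4]


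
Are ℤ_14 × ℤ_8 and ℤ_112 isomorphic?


Comparing ℤ_14 × ℤ_8 and ℤ_112:
gcd(14,8) = 2 ≠ 1. Max element order in ℤ_14×ℤ_8 is lcm(14,8) = 56 < 112, so it has no element of order 112

No, ℤ_14 × ℤ_8 ≇ ℤ_112


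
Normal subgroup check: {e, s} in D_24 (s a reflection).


H = {e, s} in D_24 (s a reflection)
r·s·r⁻¹ = sr⁻² ≠ s for n ≥ 3, so {e, s} is not closed under conjugation

No, not a normal subgroup


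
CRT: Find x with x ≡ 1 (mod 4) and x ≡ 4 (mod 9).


m₁ = 4, m₂ = 9, gcd = 1, so CRT applies. M = m₁·m₂ = 36
Let M₁ = M/m₁ = 9, M₂ = M/m₂ = 4
Find y₁ ≡ M₁⁻¹ (mod m₁): 9⁻¹ ≡ 1 (mod 4)
Find y₂ ≡ M₂⁻¹ (mod m₂): 4⁻¹ ≡ 7 (mod 9)
x = a₁·M₁·y₁ + a₂·M₂·y₂ = 1·9·1 + 4·4·7 = 121
Reduce mod 36: x ≡ 13
Check: 13 mod 4 = 1 ✓, 13 mod 9 = 4 ✓

x ≡ 13 (mod 36)


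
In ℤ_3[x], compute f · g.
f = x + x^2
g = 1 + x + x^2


Expand and collect like terms; reduce coefficients mod 3:
x^0: 0·1 = 0 ≡ 0 (mod 3)
x^1: 0·1 + 1·1 = 1 ≡ 1 (mod 3)
x^2: 0·1 + 1·1 + 1·1 = 2 ≡ 2 (mod 3)
x^3: 1·1 + 1·1 = 2 ≡ 2 (mod 3)
x^4: 1·1 = 1 ≡ 1 (mod 3)
Result: x + 2x^2 + 2x^3 + x^4

f · g = x + 2x^2 + 2x^3 + x^4


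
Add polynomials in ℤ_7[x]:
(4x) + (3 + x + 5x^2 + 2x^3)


Add coefficients mod 7:
x^0: 0 + 3 = 3 (mod 7)
x^1: 4 + 1 = 5 (mod 7)
x^2: 0 + 5 = 5 (mod 7)
x^3: 0 + 2 = 2 (mod 7)
Result: 3 + 5x + 5x^2 + 2x^3

f + g = 3 + 5x + 5x^2 + 2x^3


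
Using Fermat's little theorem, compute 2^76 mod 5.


Fermat's little theorem: if p is prime and gcd(a,p)=1, then a^(p-1) ≡ 1 (mod p)
p = 5 is prime, gcd(2,5) = 1
Reduce exponent: 76 mod 4 = 0
So 2^76 ≡ 2^0 (mod 5)
2^0 = 1

2^76 ≡ 1 (mod 5)


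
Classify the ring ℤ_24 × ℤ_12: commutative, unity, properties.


Direct product ring; commutative with unity (1,1); but (1,0)·(0,1) = (0,0) gives zero divisors, so not an integral domain
Commutative: Yes
Integral domain: No
Has unity: Yes

ℤ_24 × ℤ_12: Commutative=Yes, Unity=Yes


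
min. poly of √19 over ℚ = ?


√19 satisfies x² - 19 = 0, irreducible over ℚ since 19 is squarefree

Minimal polynomial: x² - 19


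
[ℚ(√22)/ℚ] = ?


√22 has minimal polynomial x² - 22 (irreducible over ℚ since 22 is squarefree)

[ℚ(√22)/ℚ] = 2


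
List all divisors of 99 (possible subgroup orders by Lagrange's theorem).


Lagrange's theorem: |H| divides |G|
|G| = 99
Divisors of 99: 1, 3, 9, 11, 33, 99

Possible subgroup orders: {1, 3, 9, 11, 33, 99}


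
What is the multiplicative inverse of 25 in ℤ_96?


Use the extended Euclidean algorithm to write 1 = 25·s + 96·t; then s mod 96 is the inverse.
Euclidean algorithm:
  25 = 0·96 + 25
  96 = 3·25 + 21
  25 = 1·21 + 4
  21 = 5·4 + 1
  4 = 4·1 + 0
gcd(25,96) = 1
Back-substitution gives: 25·(-23) + 96·(6) = 1
So 25⁻¹ ≡ -23 ≡ 73 (mod 96)
Check: 25 × 73 = 1825 ≡ 1 (mod 96) ✓

25⁻¹ ≡ 73 (mod 96)


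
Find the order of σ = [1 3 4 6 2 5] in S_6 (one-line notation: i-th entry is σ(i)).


Cycle decomposition: (2 3 4 6 5)
Cycle lengths: 5
Order = lcm(5) = 5

ord(σ) = 5


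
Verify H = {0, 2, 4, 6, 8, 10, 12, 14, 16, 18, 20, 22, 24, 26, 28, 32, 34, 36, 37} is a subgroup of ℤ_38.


Subgroup test for H = {0, 2, 4, 6, 8, 10, 12, 14, 16, 18, 20, 22, 24, 26, 28, 32, 34, 36, 37} in (ℤ_38, +):
(1) 0 ∈ H? Yes
(2) Closure: for all a,b ∈ H, (a+b) mod 38 ∈ H? No  [counterexample: 2 + 28 = 30 ∉ H]
(3) Inverses: for all a ∈ H, -a mod 38 ∈ H? No

No, H is not a subgroup of ℤ_38


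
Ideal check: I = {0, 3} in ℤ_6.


Check ideal conditions for I = {0, 3} in ℤ_6:
(1) I is an additive subgroup? Yes
(2) For r ∈ ℤ_6 and a ∈ I: r·a ∈ I? Yes

Yes, I is an ideal of ℤ_6


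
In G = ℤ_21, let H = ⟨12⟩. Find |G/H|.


|⟨12⟩| = n / gcd(12, 21) = 21 / 3 = 7
H is normal (ℤ_21 is abelian).
|G/H| = |G| / |H| = 21 / 7 = 3

|G/H| = 3


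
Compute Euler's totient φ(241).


Factor n: 241 = 241
φ(n) = n · ∏(1 - 1/p) over distinct primes p | n
φ(241) = 241 · (1 - 1/241) = 240

φ(241) = 240


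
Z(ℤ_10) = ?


Z(G) = {g ∈ G | gx = xg for all x ∈ G}
ℤ_10 is abelian, so Z(G) = G

Z(ℤ_10) = ℤ_10


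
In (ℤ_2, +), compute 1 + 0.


Operation: addition mod 2
1 + 0 = (a + b) mod 2 with a = 1, b = 0

1 + 0 = 1


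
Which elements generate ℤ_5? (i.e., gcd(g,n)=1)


g generates ℤ_n iff gcd(g,n) = 1
Checking each g ∈ {1,...,4}:
gcd(1,5) = 1
gcd(2,5) = 1
gcd(3,5) = 1
gcd(4,5) = 1
Generators: {1, 2, 3, 4}
Number of generators = φ(5) = 4

Generators of ℤ_5 = {1, 2, 3, 4}


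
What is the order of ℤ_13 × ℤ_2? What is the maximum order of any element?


|ℤ_13 × ℤ_2| = 13 × 2 = 26
Max element order = lcm(13,2) = 26
Cyclic? Yes (gcd=1)

|ℤ_13×ℤ_2| = 26, max element order = 26


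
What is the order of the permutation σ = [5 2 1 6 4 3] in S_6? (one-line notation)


Cycle decomposition: (1 5 4 6 3)
Cycle lengths: 5
Order = lcm(5) = 5

ord(σ) = 5


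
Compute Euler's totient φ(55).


Factor n: 55 = 5 × 11
φ(n) = n · ∏(1 - 1/p) over distinct primes p | n
φ(55) = 55 · (1 - 1/5) · (1 - 1/11) = 40

φ(55) = 40


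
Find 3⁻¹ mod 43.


Use the extended Euclidean algorithm to write 1 = 3·s + 43·t; then s mod 43 is the inverse.
Euclidean algorithm:
  3 = 0·43 + 3
  43 = 14·3 + 1
  3 = 3·1 + 0
gcd(3,43) = 1
Back-substitution gives: 3·(-14) + 43·(1) = 1
So 3⁻¹ ≡ -14 ≡ 29 (mod 43)
Check: 3 × 29 = 87 ≡ 1 (mod 43) ✓

3⁻¹ ≡ 29 (mod 43)


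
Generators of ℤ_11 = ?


g generates ℤ_n iff gcd(g,n) = 1
Checking each g ∈ {1,...,10}:
gcd(1,11) = 1
gcd(2,11) = 1
gcd(3,11) = 1
gcd(4,11) = 1
gcd(5,11) = 1
gcd(6,11) = 1
gcd(7,11) = 1
gcd(8,11) = 1
gcd(9,11) = 1
gcd(10,11) = 1
Generators: {1, 2, 3, 4, 5, 6, 7, 8, 9, 10}
Number of generators = φ(11) = 10

Generators of ℤ_11 = {1, 2, 3, 4, 5, 6, 7, 8, 9, 10}


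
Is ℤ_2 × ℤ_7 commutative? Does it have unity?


Direct product ring; commutative with unity (1,1); but (1,0)·(0,1) = (0,0) gives zero divisors, so not an integral domain
Commutative: Yes
Integral domain: No
Has unity: Yes

ℤ_2 × ℤ_7: Commutative=Yes, Unity=Yes


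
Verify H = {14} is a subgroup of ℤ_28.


Subgroup test for H = {14} in (ℤ_28, +):
(1) 0 ∈ H? No
(2) Closure: for all a,b ∈ H, (a+b) mod 28 ∈ H? No  [counterexample: 14 + 14 = 0 ∉ H]
(3) Inverses: for all a ∈ H, -a mod 28 ∈ H? Yes

No, H is not a subgroup of ℤ_28


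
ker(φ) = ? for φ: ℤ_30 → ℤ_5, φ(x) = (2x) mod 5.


Kernel = preimage of identity
ker(φ) = {x ∈ ℤ_30 : 2x ≡ 0 (mod 5)}. Since 5 | 30, φ is well-defined. The kernel is the cyclic subgroup ⟨5⟩ of ℤ_30 (order 6), i.e. {0, 5, 10, 15, 20, 25}

ker(φ) = {0, 5, 10, 15, 20, 25}


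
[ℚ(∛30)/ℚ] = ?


∛30 has minimal polynomial x³ - 30 (irreducible over ℚ since 30 is not a perfect cube)

[ℚ(∛30)/ℚ] = 3


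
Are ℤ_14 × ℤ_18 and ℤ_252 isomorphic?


Comparing ℤ_14 × ℤ_18 and ℤ_252:
gcd(14,18) = 2 ≠ 1. Max element order in ℤ_14×ℤ_18 is lcm(14,18) = 126 < 252, so it has no element of order 252

No, ℤ_14 × ℤ_18 ≇ ℤ_252


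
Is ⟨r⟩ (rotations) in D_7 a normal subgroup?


H = ⟨r⟩ (rotations) in D_7
The rotation subgroup ⟨r⟩ has index 2 in D_7, so it is normal

Yes, normal subgroup


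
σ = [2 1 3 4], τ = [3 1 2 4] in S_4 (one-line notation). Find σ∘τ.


σ∘τ: apply τ first, then σ
1 →τ 3 →σ 3
2 →τ 1 →σ 2
3 →τ 2 →σ 1
4 →τ 4 →σ 4

σ∘τ = [3 2 1 4]


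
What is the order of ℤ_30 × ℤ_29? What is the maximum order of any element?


|ℤ_30 × ℤ_29| = 30 × 29 = 870
Max element order = lcm(30,29) = 870
Cyclic? Yes (gcd=1)

|ℤ_30×ℤ_29| = 870, max element order = 870


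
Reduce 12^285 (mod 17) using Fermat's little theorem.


Fermat's little theorem: if p is prime and gcd(a,p)=1, then a^(p-1) ≡ 1 (mod p)
p = 17 is prime, gcd(12,17) = 1
Reduce exponent: 285 mod 16 = 13
So 12^285 ≡ 12^13 (mod 17)
12^13 mod 17 = 14

12^285 ≡ 14 (mod 17)


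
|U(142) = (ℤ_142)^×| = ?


U(n) is the group of units mod n; |U(n)| = φ(n)
|U(142)| = φ(142) = 70

|U(142) = (ℤ_142)^×| = 70


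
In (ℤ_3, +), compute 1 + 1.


Operation: addition mod 3
1 + 1 = (a + b) mod 3 with a = 1, b = 1

1 + 1 = 2


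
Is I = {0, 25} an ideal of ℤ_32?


Check ideal conditions for I = {0, 25} in ℤ_32:
(1) I is an additive subgroup? No
(2) For r ∈ ℤ_32 and a ∈ I: r·a ∈ I? No  [counterexample: r=2, a=25, r·a mod 32 = 18 ∉ I]

No, I is not an ideal of ℤ_32


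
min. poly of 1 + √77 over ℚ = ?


Let α = 1 + √77. Then α - 1 = √77, so (α - 1)² = 77, giving α² - 2α - 76 = 0. Degree 2 and α ∉ ℚ, so this is the minimal polynomial.

Minimal polynomial: x² - 2x - 76


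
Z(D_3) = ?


Z(G) = {g ∈ G | gx = xg for all x ∈ G}
For odd n, Z(D_n) = {e}: no nontrivial rotation commutes with all reflections

Z(D_3) = {e}


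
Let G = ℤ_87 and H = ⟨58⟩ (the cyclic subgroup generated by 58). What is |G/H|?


|⟨58⟩| = n / gcd(58, 87) = 87 / 29 = 3
H is normal (ℤ_87 is abelian).
|G/H| = |G| / |H| = 87 / 3 = 29

|G/H| = 29


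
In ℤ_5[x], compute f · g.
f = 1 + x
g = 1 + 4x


Expand and collect like terms; reduce coefficients mod 5:
x^0: 1·1 = 1 ≡ 1 (mod 5)
x^1: 1·4 + 1·1 = 5 ≡ 0 (mod 5)
x^2: 1·4 = 4 ≡ 4 (mod 5)
Result: 1 + 4x^2

f · g = 1 + 4x^2


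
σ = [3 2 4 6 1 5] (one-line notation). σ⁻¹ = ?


To find σ⁻¹, swap domain and range:
σ(1) = 3 → σ⁻¹(3) = 1
σ(2) = 2 → σ⁻¹(2) = 2
σ(3) = 4 → σ⁻¹(4) = 3
σ(4) = 6 → σ⁻¹(6) = 4
σ(5) = 1 → σ⁻¹(1) = 5
σ(6) = 5 → σ⁻¹(5) = 6

σ⁻¹ = [5 2 1 3 6 4]


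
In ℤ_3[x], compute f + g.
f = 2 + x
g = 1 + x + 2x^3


Add coefficients mod 3:
x^0: 2 + 1 = 0 (mod 3)
x^1: 1 + 1 = 2 (mod 3)
x^2: 0 + 0 = 0 (mod 3)
x^3: 0 + 2 = 2 (mod 3)
Result: 2x + 2x^3

f + g = 2x + 2x^3


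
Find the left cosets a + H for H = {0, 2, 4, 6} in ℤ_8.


H = {0, 2, 4, 6}, |H| = 4
Number of cosets = |G|/|H| = 8/4 = 2
0 + H = {0, 2, 4, 6}
1 + H = {1, 3, 5, 7}

Cosets: 0+H={0,2,4,6}; 1+H={1,3,5,7}


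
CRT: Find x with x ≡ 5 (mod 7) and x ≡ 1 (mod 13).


m₁ = 7, m₂ = 13, gcd = 1, so CRT applies. M = m₁·m₂ = 91
Let M₁ = M/m₁ = 13, M₂ = M/m₂ = 7
Find y₁ ≡ M₁⁻¹ (mod m₁): 13⁻¹ ≡ 6 (mod 7)
Find y₂ ≡ M₂⁻¹ (mod m₂): 7⁻¹ ≡ 2 (mod 13)
x = a₁·M₁·y₁ + a₂·M₂·y₂ = 5·13·6 + 1·7·2 = 404
Reduce mod 91: x ≡ 40
Check: 40 mod 7 = 5 ✓, 40 mod 13 = 1 ✓

x ≡ 40 (mod 91)


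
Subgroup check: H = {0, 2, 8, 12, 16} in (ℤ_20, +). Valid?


Subgroup test for H = {0, 2, 8, 12, 16} in (ℤ_20, +):
(1) 0 ∈ H? Yes
(2) Closure: for all a,b ∈ H, (a+b) mod 20 ∈ H? No  [counterexample: 2 + 2 = 4 ∉ H]
(3) Inverses: for all a ∈ H, -a mod 20 ∈ H? No

No, H is not a subgroup of ℤ_20


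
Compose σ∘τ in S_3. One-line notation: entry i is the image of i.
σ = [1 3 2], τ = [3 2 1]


σ∘τ: apply τ first, then σ
1 →τ 3 →σ 2
2 →τ 2 →σ 3
3 →τ 1 →σ 1

σ∘τ = [2 3 1]


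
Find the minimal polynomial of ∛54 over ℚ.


∛54 satisfies x³ - 54 = 0, irreducible over ℚ (no rational root; 54 is not a perfect cube)

Minimal polynomial: x³ - 54


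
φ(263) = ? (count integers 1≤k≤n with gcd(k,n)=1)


Factor n: 263 = 263
φ(n) = n · ∏(1 - 1/p) over distinct primes p | n
φ(263) = 263 · (1 - 1/263) = 262

φ(263) = 262


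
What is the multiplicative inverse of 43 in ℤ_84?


Use the extended Euclidean algorithm to write 1 = 43·s + 84·t; then s mod 84 is the inverse.
Euclidean algorithm:
  43 = 0·84 + 43
  84 = 1·43 + 41
  43 = 1·41 + 2
  41 = 20·2 + 1
  2 = 2·1 + 0
gcd(43,84) = 1
Back-substitution gives: 43·(-41) + 84·(21) = 1
So 43⁻¹ ≡ -41 ≡ 43 (mod 84)
Check: 43 × 43 = 1849 ≡ 1 (mod 84) ✓

43⁻¹ ≡ 43 (mod 84)


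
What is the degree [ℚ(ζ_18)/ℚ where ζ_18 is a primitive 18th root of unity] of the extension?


[ℚ(ζ_n):ℚ] = deg Φ_n(x) = φ(n). Here φ(18) = 6

[ℚ(ζ_18)/ℚ where ζ_18 is a primitive 18th root of unity] = 6


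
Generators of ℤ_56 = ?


g generates ℤ_n iff gcd(g,n) = 1
Prime factors of 56: 2, 7
Generators are g ∈ {1,...,55} not divisible by any of these primes.
Generators: {1, 3, 5, 9, 11, 13, 15, 17, 19, 23, 25, 27, 29, 31, 33, 37, 39, 41, 43, 45, 47, 51, 53, 55}
Number of generators = φ(56) = 24

Generators of ℤ_56 = {1, 3, 5, 9, 11, 13, 15, 17, 19, 23, 25, 27, 29, 31, 33, 37, 39, 41, 43, 45, 47, 51, 53, 55}


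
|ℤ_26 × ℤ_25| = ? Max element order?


|ℤ_26 × ℤ_25| = 26 × 25 = 650
Max element order = lcm(26,25) = 650
Cyclic? Yes (gcd=1)

|ℤ_26×ℤ_25| = 650, max element order = 650


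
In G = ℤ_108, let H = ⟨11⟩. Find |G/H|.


|⟨11⟩| = n / gcd(11, 108) = 108 / 1 = 108
H is normal (ℤ_108 is abelian).
|G/H| = |G| / |H| = 108 / 108 = 1

|G/H| = 1


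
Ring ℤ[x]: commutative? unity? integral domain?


Polynomial ring over ℤ (an integral domain) is a commutative integral domain with unity 1
Commutative: Yes
Integral domain: Yes
Has unity: Yes

ℤ[x]: Commutative=Yes, Unity=Yes


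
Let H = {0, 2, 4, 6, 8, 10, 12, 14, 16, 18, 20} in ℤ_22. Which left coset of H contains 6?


6 + H = {6 + h (mod 22) : h ∈ H}
6+0=6, 6+2=8, 6+4=10, 6+6=12, 6+8=14, 6+10=16, 6+12=18, 6+14=20, 6+16=0, 6+18=2, 6+20=4
6 + H = {0, 2, 4, 6, 8, 10, 12, 14, 16, 18, 20} = 0 + H

6 + H = {0, 2, 4, 6, 8, 10, 12, 14, 16, 18, 20}


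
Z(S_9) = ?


Z(G) = {g ∈ G | gx = xg for all x ∈ G}
S_n is non-abelian for n ≥ 3; Z(S_9) is trivial

Z(S_9) = {e}


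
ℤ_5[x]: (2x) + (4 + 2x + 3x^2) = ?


Add coefficients mod 5:
x^0: 0 + 4 = 4 (mod 5)
x^1: 2 + 2 = 4 (mod 5)
x^2: 0 + 3 = 3 (mod 5)
Result: 4 + 4x + 3x^2

f + g = 4 + 4x + 3x^2


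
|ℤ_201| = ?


ℤ_n has n elements.

|ℤ_201| = 201


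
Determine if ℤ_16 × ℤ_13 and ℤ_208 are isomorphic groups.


Comparing ℤ_16 × ℤ_13 and ℤ_208:
gcd(16,13) = 1, so ℤ_16 × ℤ_13 ≅ ℤ_208 (CRT)

Yes, ℤ_16 × ℤ_13 ≅ ℤ_208


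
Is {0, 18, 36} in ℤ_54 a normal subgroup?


H = {0, 18, 36} in ℤ_54
ℤ_54 is abelian; every subgroup of an abelian group is normal

Yes, normal subgroup


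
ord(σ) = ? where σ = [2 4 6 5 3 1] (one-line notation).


Cycle decomposition: (1 2 4 5 3 6)
Cycle lengths: 6
Order = lcm(6) = 6

ord(σ) = 6


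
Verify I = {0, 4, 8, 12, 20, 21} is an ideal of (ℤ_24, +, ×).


Check ideal conditions for I = {0, 4, 8, 12, 20, 21} in ℤ_24:
(1) I is an additive subgroup? No
(2) For r ∈ ℤ_24 and a ∈ I: r·a ∈ I? No  [counterexample: r=2, a=8, r·a mod 24 = 16 ∉ I]

No, I is not an ideal of ℤ_24


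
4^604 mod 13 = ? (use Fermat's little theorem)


Fermat's little theorem: if p is prime and gcd(a,p)=1, then a^(p-1) ≡ 1 (mod p)
p = 13 is prime, gcd(4,13) = 1
Reduce exponent: 604 mod 12 = 4
So 4^604 ≡ 4^4 (mod 13)
4^4 mod 13 = 9

4^604 ≡ 9 (mod 13)


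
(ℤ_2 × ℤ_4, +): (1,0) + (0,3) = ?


Operation: componentwise addition mod (2, 4)
(1,0) + (0,3) = ((a₁+b₁) mod 2, (a₂+b₂) mod 4) with a = (1,0), b = (0,3)

(1,0) + (0,3) = (1,3)


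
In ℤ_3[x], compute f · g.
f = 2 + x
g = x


Expand and collect like terms; reduce coefficients mod 3:
x^0: 2·0 = 0 ≡ 0 (mod 3)
x^1: 2·1 + 1·0 = 2 ≡ 2 (mod 3)
x^2: 1·1 = 1 ≡ 1 (mod 3)
Result: 2x + x^2

f · g = 2x + x^2


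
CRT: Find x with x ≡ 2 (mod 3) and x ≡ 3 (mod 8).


m₁ = 3, m₂ = 8, gcd = 1, so CRT applies. M = m₁·m₂ = 24
Let M₁ = M/m₁ = 8, M₂ = M/m₂ = 3
Find y₁ ≡ M₁⁻¹ (mod m₁): 8⁻¹ ≡ 2 (mod 3)
Find y₂ ≡ M₂⁻¹ (mod m₂): 3⁻¹ ≡ 3 (mod 8)
x = a₁·M₁·y₁ + a₂·M₂·y₂ = 2·8·2 + 3·3·3 = 59
Reduce mod 24: x ≡ 11
Check: 11 mod 3 = 2 ✓, 11 mod 8 = 3 ✓

x ≡ 11 (mod 24)


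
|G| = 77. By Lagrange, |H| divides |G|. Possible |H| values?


Lagrange's theorem: |H| divides |G|
|G| = 77
Divisors of 77: 1, 7, 11, 77

Possible subgroup orders: {1, 7, 11, 77}


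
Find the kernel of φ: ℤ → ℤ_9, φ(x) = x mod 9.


Kernel = preimage of identity
ker(φ) = {x ∈ ℤ : x ≡ 0 (mod 9)} = 9ℤ = {0, ±9, ±18, ...}

ker(φ) = 9ℤ


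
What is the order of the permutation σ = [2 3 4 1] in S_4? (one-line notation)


Cycle decomposition: (1 2 3 4)
Cycle lengths: 4
Order = lcm(4) = 4

ord(σ) = 4


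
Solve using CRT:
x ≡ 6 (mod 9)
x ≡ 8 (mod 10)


m₁ = 9, m₂ = 10, gcd = 1, so CRT applies. M = m₁·m₂ = 90
Let M₁ = M/m₁ = 10, M₂ = M/m₂ = 9
Find y₁ ≡ M₁⁻¹ (mod m₁): 10⁻¹ ≡ 1 (mod 9)
Find y₂ ≡ M₂⁻¹ (mod m₂): 9⁻¹ ≡ 9 (mod 10)
x = a₁·M₁·y₁ + a₂·M₂·y₂ = 6·10·1 + 8·9·9 = 708
Reduce mod 90: x ≡ 78
Check: 78 mod 9 = 6 ✓, 78 mod 10 = 8 ✓

x ≡ 78 (mod 90)


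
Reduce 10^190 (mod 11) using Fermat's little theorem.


Fermat's little theorem: if p is prime and gcd(a,p)=1, then a^(p-1) ≡ 1 (mod p)
p = 11 is prime, gcd(10,11) = 1
Reduce exponent: 190 mod 10 = 0
So 10^190 ≡ 10^0 (mod 11)
10^0 = 1

10^190 ≡ 1 (mod 11)


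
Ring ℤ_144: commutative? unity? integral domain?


ℤ_144 is a commutative ring with unity 1; 144 = 2×72 is composite, so 2·72 ≡ 0 gives zero divisors (not an integral domain)
Commutative: Yes
Integral domain: No
Has unity: Yes

ℤ_144: Commutative=Yes, Unity=Yes


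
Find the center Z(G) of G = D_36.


Z(G) = {g ∈ G | gx = xg for all x ∈ G}
For even n, Z(D_n) = {e, r^(n/2)}: the 180° rotation r^18 commutes with every reflection and rotation

Z(D_36) = {e, r^18}


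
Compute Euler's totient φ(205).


Factor n: 205 = 5 × 41
φ(n) = n · ∏(1 - 1/p) over distinct primes p | n
φ(205) = 205 · (1 - 1/5) · (1 - 1/41) = 160

φ(205) = 160


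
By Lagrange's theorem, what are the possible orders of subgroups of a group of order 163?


Lagrange's theorem: |H| divides |G|
|G| = 163
Divisors of 163: 1, 163

Possible subgroup orders: {1, 163}


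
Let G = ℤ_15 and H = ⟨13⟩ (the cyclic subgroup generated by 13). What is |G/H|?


|⟨13⟩| = n / gcd(13, 15) = 15 / 1 = 15
H is normal (ℤ_15 is abelian).
|G/H| = |G| / |H| = 15 / 15 = 1

|G/H| = 1


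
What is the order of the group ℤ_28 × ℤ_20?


|A × B| = |A| · |B|
|ℤ_28 × ℤ_20| = 28 × 20 = 560

|ℤ_28 × ℤ_20| = 560


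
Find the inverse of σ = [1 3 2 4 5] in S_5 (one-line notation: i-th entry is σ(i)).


To find σ⁻¹, swap domain and range:
σ(1) = 1 → σ⁻¹(1) = 1
σ(2) = 3 → σ⁻¹(3) = 2
σ(3) = 2 → σ⁻¹(2) = 3
σ(4) = 4 → σ⁻¹(4) = 4
σ(5) = 5 → σ⁻¹(5) = 5

σ⁻¹ = [1 3 2 4 5]


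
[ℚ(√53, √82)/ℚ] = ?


[ℚ(√53,√82):ℚ] = [ℚ(√53,√82):ℚ(√53)]·[ℚ(√53):ℚ] = 2·2 = 4

[ℚ(√53, √82)/ℚ] = 4


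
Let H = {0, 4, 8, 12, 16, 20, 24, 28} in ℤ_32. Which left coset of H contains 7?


7 + H = {7 + h (mod 32) : h ∈ H}
7+0=7, 7+4=11, 7+8=15, 7+12=19, 7+16=23, 7+20=27, 7+24=31, 7+28=3
7 + H = {3, 7, 11, 15, 19, 23, 27, 31} = 3 + H

7 + H = {3, 7, 11, 15, 19, 23, 27, 31}


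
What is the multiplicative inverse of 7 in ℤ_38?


Use the extended Euclidean algorithm to write 1 = 7·s + 38·t; then s mod 38 is the inverse.
Euclidean algorithm:
  7 = 0·38 + 7
  38 = 5·7 + 3
  7 = 2·3 + 1
  3 = 3·1 + 0
gcd(7,38) = 1
Back-substitution gives: 7·(11) + 38·(-2) = 1
So 7⁻¹ ≡ 11 ≡ 11 (mod 38)
Check: 7 × 11 = 77 ≡ 1 (mod 38) ✓

7⁻¹ ≡ 11 (mod 38)


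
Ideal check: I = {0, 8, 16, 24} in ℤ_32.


Check ideal conditions for I = {0, 8, 16, 24} in ℤ_32:
(1) I is an additive subgroup? Yes
(2) For r ∈ ℤ_32 and a ∈ I: r·a ∈ I? Yes

Yes, I is an ideal of ℤ_32


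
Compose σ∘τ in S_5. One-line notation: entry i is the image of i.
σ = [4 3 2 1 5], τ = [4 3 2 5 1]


σ∘τ: apply τ first, then σ
1 →τ 4 →σ 1
2 →τ 3 →σ 2
3 →τ 2 →σ 3
4 →τ 5 →σ 5
5 →τ 1 →σ 4

σ∘τ = [1 2 3 5 4]


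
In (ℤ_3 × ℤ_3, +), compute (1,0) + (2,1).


Operation: componentwise addition mod (3, 3)
(1,0) + (2,1) = ((a₁+b₁) mod 3, (a₂+b₂) mod 3) with a = (1,0), b = (2,1)

(1,0) + (2,1) = (0,1)


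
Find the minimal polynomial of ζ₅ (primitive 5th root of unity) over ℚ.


ζ₅ is a root of Φ₅(x) = x⁴ + x³ + x² + x + 1, irreducible over ℚ

Minimal polynomial: x⁴ + x³ + x² + x + 1


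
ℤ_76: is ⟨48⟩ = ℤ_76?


g generates ℤ_n iff gcd(g, n) = 1
gcd(48, 76) = 4
Since gcd = 4 ≠ 1, ⟨48⟩ has order 19 < 76, so 48 is not a generator.

No, 48 does not generate ℤ_76


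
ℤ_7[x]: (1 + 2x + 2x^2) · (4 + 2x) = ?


Expand and collect like terms; reduce coefficients mod 7:
x^0: 1·4 = 4 ≡ 4 (mod 7)
x^1: 1·2 + 2·4 = 10 ≡ 3 (mod 7)
x^2: 2·2 + 2·4 = 12 ≡ 5 (mod 7)
x^3: 2·2 = 4 ≡ 4 (mod 7)
Result: 4 + 3x + 5x^2 + 4x^3

f · g = 4 + 3x + 5x^2 + 4x^3


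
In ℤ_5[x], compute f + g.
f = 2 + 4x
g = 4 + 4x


Add coefficients mod 5:
x^0: 2 + 4 = 1 (mod 5)
x^1: 4 + 4 = 3 (mod 5)
Result: 1 + 3x

f + g = 1 + 3x


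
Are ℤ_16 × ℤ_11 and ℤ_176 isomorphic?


Comparing ℤ_16 × ℤ_11 and ℤ_176:
gcd(16,11) = 1, so ℤ_16 × ℤ_11 ≅ ℤ_176 (CRT)

Yes, ℤ_16 × ℤ_11 ≅ ℤ_176


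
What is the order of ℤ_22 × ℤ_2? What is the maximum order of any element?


|ℤ_22 × ℤ_2| = 22 × 2 = 44
Max element order = lcm(22,2) = 22
Cyclic? No (gcd=2)

|ℤ_22×ℤ_2| = 44, max element order = 22


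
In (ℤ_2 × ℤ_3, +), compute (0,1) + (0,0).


Operation: componentwise addition mod (2, 3)
(0,1) + (0,0) = ((a₁+b₁) mod 2, (a₂+b₂) mod 3) with a = (0,1), b = (0,0)

(0,1) + (0,0) = (0,1)


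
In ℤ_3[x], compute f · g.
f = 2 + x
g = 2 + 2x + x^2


Expand and collect like terms; reduce coefficients mod 3:
x^0: 2·2 = 4 ≡ 1 (mod 3)
x^1: 2·2 + 1·2 = 6 ≡ 0 (mod 3)
x^2: 2·1 + 1·2 = 4 ≡ 1 (mod 3)
x^3: 1·1 = 1 ≡ 1 (mod 3)
Result: 1 + x^2 + x^3

f · g = 1 + x^2 + x^3


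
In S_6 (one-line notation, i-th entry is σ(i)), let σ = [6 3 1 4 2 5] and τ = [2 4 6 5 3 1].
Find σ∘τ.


σ∘τ: apply τ first, then σ
1 →τ 2 →σ 3
2 →τ 4 →σ 4
3 →τ 6 →σ 5
4 →τ 5 →σ 2
5 →τ 3 →σ 1
6 →τ 1 →σ 6

σ∘τ = [3 4 5 2 1 6]


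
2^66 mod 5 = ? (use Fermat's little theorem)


Fermat's little theorem: if p is prime and gcd(a,p)=1, then a^(p-1) ≡ 1 (mod p)
p = 5 is prime, gcd(2,5) = 1
Reduce exponent: 66 mod 4 = 2
So 2^66 ≡ 2^2 (mod 5)
2^2 mod 5 = 4

2^66 ≡ 4 (mod 5)


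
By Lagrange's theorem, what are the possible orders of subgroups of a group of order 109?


Lagrange's theorem: |H| divides |G|
|G| = 109
Divisors of 109: 1, 109

Possible subgroup orders: {1, 109}


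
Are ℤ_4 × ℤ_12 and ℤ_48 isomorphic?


Comparing ℤ_4 × ℤ_12 and ℤ_48:
gcd(4,12) = 4 ≠ 1. Max element order in ℤ_4×ℤ_12 is lcm(4,12) = 12 < 48, so it has no element of order 48

No, ℤ_4 × ℤ_12 ≇ ℤ_48


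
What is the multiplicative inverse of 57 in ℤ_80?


Use the extended Euclidean algorithm to write 1 = 57·s + 80·t; then s mod 80 is the inverse.
Euclidean algorithm:
  57 = 0·80 + 57
  80 = 1·57 + 23
  57 = 2·23 + 11
  23 = 2·11 + 1
  11 = 11·1 + 0
gcd(57,80) = 1
Back-substitution gives: 57·(-7) + 80·(5) = 1
So 57⁻¹ ≡ -7 ≡ 73 (mod 80)
Check: 57 × 73 = 4161 ≡ 1 (mod 80) ✓

57⁻¹ ≡ 73 (mod 80)


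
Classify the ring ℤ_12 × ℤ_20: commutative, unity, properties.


Direct product ring; commutative with unity (1,1); but (1,0)·(0,1) = (0,0) gives zero divisors, so not an integral domain
Commutative: Yes
Integral domain: No
Has unity: Yes

ℤ_12 × ℤ_20: Commutative=Yes, Unity=Yes


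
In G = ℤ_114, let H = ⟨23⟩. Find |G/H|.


|⟨23⟩| = n / gcd(23, 114) = 114 / 1 = 114
H is normal (ℤ_114 is abelian).
|G/H| = |G| / |H| = 114 / 114 = 1

|G/H| = 1


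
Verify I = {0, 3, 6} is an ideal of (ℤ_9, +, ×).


Check ideal conditions for I = {0, 3, 6} in ℤ_9:
(1) I is an additive subgroup? Yes
(2) For r ∈ ℤ_9 and a ∈ I: r·a ∈ I? Yes

Yes, I is an ideal of ℤ_9


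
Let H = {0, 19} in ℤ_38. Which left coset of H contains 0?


0 + H = {0 + h (mod 38) : h ∈ H}
0+0=0, 0+19=19

0 + H = {0, 19}


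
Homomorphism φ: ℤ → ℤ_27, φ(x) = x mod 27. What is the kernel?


Kernel = preimage of identity
ker(φ) = {x ∈ ℤ : x ≡ 0 (mod 27)} = 27ℤ = {0, ±27, ±54, ...}

ker(φ) = 27ℤ


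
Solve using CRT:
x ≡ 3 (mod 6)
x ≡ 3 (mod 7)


m₁ = 6, m₂ = 7, gcd = 1, so CRT applies. M = m₁·m₂ = 42
Let M₁ = M/m₁ = 7, M₂ = M/m₂ = 6
Find y₁ ≡ M₁⁻¹ (mod m₁): 7⁻¹ ≡ 1 (mod 6)
Find y₂ ≡ M₂⁻¹ (mod m₂): 6⁻¹ ≡ 6 (mod 7)
x = a₁·M₁·y₁ + a₂·M₂·y₂ = 3·7·1 + 3·6·6 = 129
Reduce mod 42: x ≡ 3
Check: 3 mod 6 = 3 ✓, 3 mod 7 = 3 ✓

x ≡ 3 (mod 42)


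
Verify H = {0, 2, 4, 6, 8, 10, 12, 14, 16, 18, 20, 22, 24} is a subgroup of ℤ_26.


Subgroup test for H = {0, 2, 4, 6, 8, 10, 12, 14, 16, 18, 20, 22, 24} in (ℤ_26, +):
(1) 0 ∈ H? Yes
(2) Closure: for all a,b ∈ H, (a+b) mod 26 ∈ H? Yes
(3) Inverses: for all a ∈ H, -a mod 26 ∈ H? Yes

Yes, H is a subgroup of ℤ_26


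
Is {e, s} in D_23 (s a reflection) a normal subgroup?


H = {e, s} in D_23 (s a reflection)
r·s·r⁻¹ = sr⁻² ≠ s for n ≥ 3, so {e, s} is not closed under conjugation

No, not a normal subgroup


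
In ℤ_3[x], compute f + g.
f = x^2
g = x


Add coefficients mod 3:
x^0: 0 + 0 = 0 (mod 3)
x^1: 0 + 1 = 1 (mod 3)
x^2: 1 + 0 = 1 (mod 3)
Result: x + x^2

f + g = x + x^2


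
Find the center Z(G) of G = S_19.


Z(G) = {g ∈ G | gx = xg for all x ∈ G}
S_n is non-abelian for n ≥ 3; Z(S_19) is trivial

Z(S_19) = {e}


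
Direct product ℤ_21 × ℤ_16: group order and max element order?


|ℤ_21 × ℤ_16| = 21 × 16 = 336
Max element order = lcm(21,16) = 336
Cyclic? Yes (gcd=1)

|ℤ_21×ℤ_16| = 336, max element order = 336


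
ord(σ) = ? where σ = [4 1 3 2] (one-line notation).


Cycle decomposition: (1 4 2)
Cycle lengths: 3
Order = lcm(3) = 3

ord(σ) = 3


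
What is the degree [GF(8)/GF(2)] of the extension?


GF(8) = GF(2^3), so the extension degree is 3

[GF(8)/GF(2)] = 3


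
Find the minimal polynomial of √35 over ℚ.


√35 satisfies x² - 35 = 0, irreducible over ℚ since 35 is squarefree

Minimal polynomial: x² - 35


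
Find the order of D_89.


|D_n| = 2n (n rotations and n reflections)
|D_89| = 2×89 = 178

|D_89| = 178


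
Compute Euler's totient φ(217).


Factor n: 217 = 7 × 31
φ(n) = n · ∏(1 - 1/p) over distinct primes p | n
φ(217) = 217 · (1 - 1/7) · (1 - 1/31) = 180

φ(217) = 180


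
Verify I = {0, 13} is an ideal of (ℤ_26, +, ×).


Check ideal conditions for I = {0, 13} in ℤ_26:
(1) I is an additive subgroup? Yes
(2) For r ∈ ℤ_26 and a ∈ I: r·a ∈ I? Yes

Yes, I is an ideal of ℤ_26


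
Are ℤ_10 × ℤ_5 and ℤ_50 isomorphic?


Comparing ℤ_10 × ℤ_5 and ℤ_50:
gcd(10,5) = 5 ≠ 1. Max element order in ℤ_10×ℤ_5 is lcm(10,5) = 10 < 50, so it has no element of order 50

No, ℤ_10 × ℤ_5 ≇ ℤ_50


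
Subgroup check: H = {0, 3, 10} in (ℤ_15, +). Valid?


Subgroup test for H = {0, 3, 10} in (ℤ_15, +):
(1) 0 ∈ H? Yes
(2) Closure: for all a,b ∈ H, (a+b) mod 15 ∈ H? No  [counterexample: 3 + 3 = 6 ∉ H]
(3) Inverses: for all a ∈ H, -a mod 15 ∈ H? No

No, H is not a subgroup of ℤ_15


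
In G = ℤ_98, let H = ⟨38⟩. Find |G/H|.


|⟨38⟩| = n / gcd(38, 98) = 98 / 2 = 49
H is normal (ℤ_98 is abelian).
|G/H| = |G| / |H| = 98 / 49 = 2

|G/H| = 2


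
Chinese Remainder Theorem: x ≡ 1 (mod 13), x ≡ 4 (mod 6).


m₁ = 13, m₂ = 6, gcd = 1, so CRT applies. M = m₁·m₂ = 78
Let M₁ = M/m₁ = 6, M₂ = M/m₂ = 13
Find y₁ ≡ M₁⁻¹ (mod m₁): 6⁻¹ ≡ 11 (mod 13)
Find y₂ ≡ M₂⁻¹ (mod m₂): 13⁻¹ ≡ 1 (mod 6)
x = a₁·M₁·y₁ + a₂·M₂·y₂ = 1·6·11 + 4·13·1 = 118
Reduce mod 78: x ≡ 40
Check: 40 mod 13 = 1 ✓, 40 mod 6 = 4 ✓

x ≡ 40 (mod 78)


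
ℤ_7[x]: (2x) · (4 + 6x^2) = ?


Expand and collect like terms; reduce coefficients mod 7:
x^0: 0·4 = 0 ≡ 0 (mod 7)
x^1: 0·0 + 2·4 = 8 ≡ 1 (mod 7)
x^2: 0·6 + 2·0 = 0 ≡ 0 (mod 7)
x^3: 2·6 = 12 ≡ 5 (mod 7)
Result: x + 5x^3

f · g = x + 5x^3


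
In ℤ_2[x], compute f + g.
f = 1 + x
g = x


Add coefficients mod 2:
x^0: 1 + 0 = 1 (mod 2)
x^1: 1 + 1 = 0 (mod 2)
Result: 1

f + g = 1


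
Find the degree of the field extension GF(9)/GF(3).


GF(9) = GF(3^2), so the extension degree is 2

[GF(9)/GF(3)] = 2


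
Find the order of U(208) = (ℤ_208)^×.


U(n) is the group of units mod n; |U(n)| = φ(n)
|U(208)| = φ(208) = 96

|U(208) = (ℤ_208)^×| = 96


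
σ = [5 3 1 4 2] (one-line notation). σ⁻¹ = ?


To find σ⁻¹, swap domain and range:
σ(1) = 5 → σ⁻¹(5) = 1
σ(2) = 3 → σ⁻¹(3) = 2
σ(3) = 1 → σ⁻¹(1) = 3
σ(4) = 4 → σ⁻¹(4) = 4
σ(5) = 2 → σ⁻¹(2) = 5

σ⁻¹ = [3 5 2 4 1]


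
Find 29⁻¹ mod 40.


Use the extended Euclidean algorithm to write 1 = 29·s + 40·t; then s mod 40 is the inverse.
Euclidean algorithm:
  29 = 0·40 + 29
  40 = 1·29 + 11
  29 = 2·11 + 7
  11 = 1·7 + 4
  7 = 1·4 + 3
  4 = 1·3 + 1
  3 = 3·1 + 0
gcd(29,40) = 1
Back-substitution gives: 29·(-11) + 40·(8) = 1
So 29⁻¹ ≡ -11 ≡ 29 (mod 40)
Check: 29 × 29 = 841 ≡ 1 (mod 40) ✓

29⁻¹ ≡ 29 (mod 40)


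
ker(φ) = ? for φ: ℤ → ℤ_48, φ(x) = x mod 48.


Kernel = preimage of identity
ker(φ) = {x ∈ ℤ : x ≡ 0 (mod 48)} = 48ℤ = {0, ±48, ±96, ...}

ker(φ) = 48ℤ


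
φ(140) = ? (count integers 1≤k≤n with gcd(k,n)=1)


Factor n: 140 = 2^2 × 5 × 7
φ(n) = n · ∏(1 - 1/p) over distinct primes p | n
φ(140) = 140 · (1 - 1/2) · (1 - 1/5) · (1 - 1/7) = 48

φ(140) = 48


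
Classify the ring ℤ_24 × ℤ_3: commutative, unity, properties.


Direct product ring; commutative with unity (1,1); but (1,0)·(0,1) = (0,0) gives zero divisors, so not an integral domain
Commutative: Yes
Integral domain: No
Has unity: Yes

ℤ_24 × ℤ_3: Commutative=Yes, Unity=Yes


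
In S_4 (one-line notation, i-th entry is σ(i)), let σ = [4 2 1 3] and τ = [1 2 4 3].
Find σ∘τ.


σ∘τ: apply τ first, then σ
1 →τ 1 →σ 4
2 →τ 2 →σ 2
3 →τ 4 →σ 3
4 →τ 3 →σ 1

σ∘τ = [4 2 3 1]


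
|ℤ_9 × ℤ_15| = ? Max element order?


|ℤ_9 × ℤ_15| = 9 × 15 = 135
Max element order = lcm(9,15) = 45
Cyclic? No (gcd=3)

|ℤ_9×ℤ_15| = 135, max element order = 45


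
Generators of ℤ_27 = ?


g generates ℤ_n iff gcd(g,n) = 1
Prime factors of 27: 3
Generators are g ∈ {1,...,26} not divisible by any of these primes.
Generators: {1, 2, 4, 5, 7, 8, 10, 11, 13, 14, 16, 17, 19, 20, 22, 23, 25, 26}
Number of generators = φ(27) = 18

Generators of ℤ_27 = {1, 2, 4, 5, 7, 8, 10, 11, 13, 14, 16, 17, 19, 20, 22, 23, 25, 26}


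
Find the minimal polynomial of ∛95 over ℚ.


∛95 satisfies x³ - 95 = 0, irreducible over ℚ (no rational root; 95 is not a perfect cube)

Minimal polynomial: x³ - 95


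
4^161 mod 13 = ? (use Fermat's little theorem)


Fermat's little theorem: if p is prime and gcd(a,p)=1, then a^(p-1) ≡ 1 (mod p)
p = 13 is prime, gcd(4,13) = 1
Reduce exponent: 161 mod 12 = 5
So 4^161 ≡ 4^5 (mod 13)
4^5 mod 13 = 10

4^161 ≡ 10 (mod 13)


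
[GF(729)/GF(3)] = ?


GF(729) = GF(3^6), so the extension degree is 6

[GF(729)/GF(3)] = 6


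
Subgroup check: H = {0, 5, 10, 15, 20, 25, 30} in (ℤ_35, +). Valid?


Subgroup test for H = {0, 5, 10, 15, 20, 25, 30} in (ℤ_35, +):
(1) 0 ∈ H? Yes
(2) Closure: for all a,b ∈ H, (a+b) mod 35 ∈ H? Yes
(3) Inverses: for all a ∈ H, -a mod 35 ∈ H? Yes

Yes, H is a subgroup of ℤ_35


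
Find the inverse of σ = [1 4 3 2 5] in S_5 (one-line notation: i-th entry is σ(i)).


To find σ⁻¹, swap domain and range:
σ(1) = 1 → σ⁻¹(1) = 1
σ(2) = 4 → σ⁻¹(4) = 2
σ(3) = 3 → σ⁻¹(3) = 3
σ(4) = 2 → σ⁻¹(2) = 4
σ(5) = 5 → σ⁻¹(5) = 5

σ⁻¹ = [1 4 3 2 5]


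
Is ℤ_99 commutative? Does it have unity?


ℤ_99 is a commutative ring with unity 1; 99 = 3×33 is composite, so 3·33 ≡ 0 gives zero divisors (not an integral domain)
Commutative: Yes
Integral domain: No
Has unity: Yes

ℤ_99: Commutative=Yes, Unity=Yes


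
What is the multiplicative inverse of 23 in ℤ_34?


Use the extended Euclidean algorithm to write 1 = 23·s + 34·t; then s mod 34 is the inverse.
Euclidean algorithm:
  23 = 0·34 + 23
  34 = 1·23 + 11
  23 = 2·11 + 1
  11 = 11·1 + 0
gcd(23,34) = 1
Back-substitution gives: 23·(3) + 34·(-2) = 1
So 23⁻¹ ≡ 3 ≡ 3 (mod 34)
Check: 23 × 3 = 69 ≡ 1 (mod 34) ✓

23⁻¹ ≡ 3 (mod 34)


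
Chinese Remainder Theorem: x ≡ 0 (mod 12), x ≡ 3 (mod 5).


m₁ = 12, m₂ = 5, gcd = 1, so CRT applies. M = m₁·m₂ = 60
Let M₁ = M/m₁ = 5, M₂ = M/m₂ = 12
Find y₁ ≡ M₁⁻¹ (mod m₁): 5⁻¹ ≡ 5 (mod 12)
Find y₂ ≡ M₂⁻¹ (mod m₂): 12⁻¹ ≡ 3 (mod 5)
x = a₁·M₁·y₁ + a₂·M₂·y₂ = 0·5·5 + 3·12·3 = 108
Reduce mod 60: x ≡ 48
Check: 48 mod 12 = 0 ✓, 48 mod 5 = 3 ✓

x ≡ 48 (mod 60)


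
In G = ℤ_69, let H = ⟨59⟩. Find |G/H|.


|⟨59⟩| = n / gcd(59, 69) = 69 / 1 = 69
H is normal (ℤ_69 is abelian).
|G/H| = |G| / |H| = 69 / 69 = 1

|G/H| = 1


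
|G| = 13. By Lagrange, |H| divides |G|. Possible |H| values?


Lagrange's theorem: |H| divides |G|
|G| = 13
Divisors of 13: 1, 13

Possible subgroup orders: {1, 13}


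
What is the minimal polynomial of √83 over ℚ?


√83 satisfies x² - 83 = 0, irreducible over ℚ since 83 is squarefree

Minimal polynomial: x² - 83


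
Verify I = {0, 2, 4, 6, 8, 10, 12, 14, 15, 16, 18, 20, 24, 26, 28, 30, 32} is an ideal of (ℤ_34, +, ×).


Check ideal conditions for I = {0, 2, 4, 6, 8, 10, 12, 14, 15, 16, 18, 20, 24, 26, 28, 30, 32} in ℤ_34:
(1) I is an additive subgroup? No
(2) For r ∈ ℤ_34 and a ∈ I: r·a ∈ I? No  [counterexample: r=2, a=28, r·a mod 34 = 22 ∉ I]

No, I is not an ideal of ℤ_34


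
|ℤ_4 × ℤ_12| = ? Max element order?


|ℤ_4 × ℤ_12| = 4 × 12 = 48
Max element order = lcm(4,12) = 12
Cyclic? No (gcd=4)

|ℤ_4×ℤ_12| = 48, max element order = 12


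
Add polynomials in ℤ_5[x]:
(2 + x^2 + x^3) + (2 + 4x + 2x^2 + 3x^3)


Add coefficients mod 5:
x^0: 2 + 2 = 4 (mod 5)
x^1: 0 + 4 = 4 (mod 5)
x^2: 1 + 2 = 3 (mod 5)
x^3: 1 + 3 = 4 (mod 5)
Result: 4 + 4x + 3x^2 + 4x^3

f + g = 4 + 4x + 3x^2 + 4x^3


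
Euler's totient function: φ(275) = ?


Factor n: 275 = 5^2 × 11
φ(n) = n · ∏(1 - 1/p) over distinct primes p | n
φ(275) = 275 · (1 - 1/5) · (1 - 1/11) = 200

φ(275) = 200


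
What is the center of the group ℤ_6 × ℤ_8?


Z(G) = {g ∈ G | gx = xg for all x ∈ G}
Direct product of abelian groups is abelian, so Z(G) = G

Z(ℤ_6 × ℤ_8) = ℤ_6 × ℤ_8


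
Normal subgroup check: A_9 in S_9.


H = A_9 in S_9
A_9 has index 2 in S_9, and every subgroup of index 2 is normal

Yes, normal subgroup


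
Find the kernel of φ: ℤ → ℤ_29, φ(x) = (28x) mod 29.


Kernel = preimage of identity
ker(φ) = {x ∈ ℤ : 28x ≡ 0 (mod 29)}. gcd(28,29) = 1, so 28x ≡ 0 (mod 29) ⟺ x ≡ 0 (mod 29/1 = 29). Hence ker(φ) = 29ℤ

ker(φ) = 29ℤ


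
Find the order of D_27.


|D_n| = 2n (n rotations and n reflections)
|D_27| = 2×27 = 54

|D_27| = 54


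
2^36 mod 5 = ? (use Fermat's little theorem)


Fermat's little theorem: if p is prime and gcd(a,p)=1, then a^(p-1) ≡ 1 (mod p)
p = 5 is prime, gcd(2,5) = 1
Reduce exponent: 36 mod 4 = 0
So 2^36 ≡ 2^0 (mod 5)
2^0 = 1

2^36 ≡ 1 (mod 5)


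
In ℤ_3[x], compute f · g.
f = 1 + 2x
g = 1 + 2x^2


Expand and collect like terms; reduce coefficients mod 3:
x^0: 1·1 = 1 ≡ 1 (mod 3)
x^1: 1·0 + 2·1 = 2 ≡ 2 (mod 3)
x^2: 1·2 + 2·0 = 2 ≡ 2 (mod 3)
x^3: 2·2 = 4 ≡ 1 (mod 3)
Result: 1 + 2x + 2x^2 + x^3

f · g = 1 + 2x + 2x^2 + x^3


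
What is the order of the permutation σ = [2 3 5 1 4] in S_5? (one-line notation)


Cycle decomposition: (1 2 3 5 4)
Cycle lengths: 5
Order = lcm(5) = 5

ord(σ) = 5


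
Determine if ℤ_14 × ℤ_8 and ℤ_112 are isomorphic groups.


Comparing ℤ_14 × ℤ_8 and ℤ_112:
gcd(14,8) = 2 ≠ 1. Max element order in ℤ_14×ℤ_8 is lcm(14,8) = 56 < 112, so it has no element of order 112

No, ℤ_14 × ℤ_8 ≇ ℤ_112


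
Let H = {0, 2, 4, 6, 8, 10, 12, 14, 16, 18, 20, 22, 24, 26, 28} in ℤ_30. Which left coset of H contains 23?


23 + H = {23 + h (mod 30) : h ∈ H}
23+0=23, 23+2=25, 23+4=27, 23+6=29, 23+8=1, 23+10=3, 23+12=5, 23+14=7, 23+16=9, 23+18=11, 23+20=13, 23+22=15, 23+24=17, 23+26=19, 23+28=21
23 + H = {1, 3, 5, 7, 9, 11, 13, 15, 17, 19, 21, 23, 25, 27, 29} = 1 + H

23 + H = {1, 3, 5, 7, 9, 11, 13, 15, 17, 19, 21, 23, 25, 27, 29}


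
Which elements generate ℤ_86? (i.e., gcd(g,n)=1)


g generates ℤ_n iff gcd(g,n) = 1
Prime factors of 86: 2, 43
Generators are g ∈ {1,...,85} not divisible by any of these primes.
Generators: {1, 3, 5, 7, 9, 11, 13, 15, 17, 19, 21, 23, 25, 27, 29, 31, 33, 35, 37, 39, 41, 45, 47, 49, 51, 53, 55, 57, 59, 61, 63, 65, 67, 69, 71, 73, 75, 77, 79, 81, 83, 85}
Number of generators = φ(86) = 42

Generators of ℤ_86 = {1, 3, 5, 7, 9, 11, 13, 15, 17, 19, 21, 23, 25, 27, 29, 31, 33, 35, 37, 39, 41, 45, 47, 49, 51, 53, 55, 57, 59, 61, 63, 65, 67, 69, 71, 73, 75, 77, 79, 81, 83, 85}


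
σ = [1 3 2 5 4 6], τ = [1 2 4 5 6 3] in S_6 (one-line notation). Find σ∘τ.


σ∘τ: apply τ first, then σ
1 →τ 1 →σ 1
2 →τ 2 →σ 3
3 →τ 4 →σ 5
4 →τ 5 →σ 4
5 →τ 6 →σ 6
6 →τ 3 →σ 2

σ∘τ = [1 3 5 4 6 2]
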